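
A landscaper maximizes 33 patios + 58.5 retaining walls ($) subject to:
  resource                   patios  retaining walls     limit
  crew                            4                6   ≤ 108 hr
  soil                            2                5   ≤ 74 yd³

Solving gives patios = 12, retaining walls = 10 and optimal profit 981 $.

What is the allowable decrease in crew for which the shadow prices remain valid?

Binding constraints: crew, soil. The basis is B = [[4,6],[2,5]] with det 8.
Per unit decrease in crew, x* moves by d = (-0.625, 0.25).
The basis stays optimal until patios reaches 0; allowable decrease = 19.2 hr.

19.2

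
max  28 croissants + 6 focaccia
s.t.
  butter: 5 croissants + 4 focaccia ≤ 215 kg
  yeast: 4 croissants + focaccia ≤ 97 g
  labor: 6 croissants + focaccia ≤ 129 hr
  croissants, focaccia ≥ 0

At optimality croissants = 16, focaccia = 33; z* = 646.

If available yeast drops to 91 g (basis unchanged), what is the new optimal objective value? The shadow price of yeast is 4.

Δb = -6, so new z* = 646 + (4)·(-6) = 646 − 24 = 622.

622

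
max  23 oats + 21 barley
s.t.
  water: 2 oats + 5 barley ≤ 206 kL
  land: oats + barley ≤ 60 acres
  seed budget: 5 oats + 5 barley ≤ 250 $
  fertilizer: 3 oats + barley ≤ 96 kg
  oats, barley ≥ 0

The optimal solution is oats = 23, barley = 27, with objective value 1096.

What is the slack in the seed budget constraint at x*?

seed budget used = 5·23 + 5·27 = 250; slack = 250 − 250 = 0.

0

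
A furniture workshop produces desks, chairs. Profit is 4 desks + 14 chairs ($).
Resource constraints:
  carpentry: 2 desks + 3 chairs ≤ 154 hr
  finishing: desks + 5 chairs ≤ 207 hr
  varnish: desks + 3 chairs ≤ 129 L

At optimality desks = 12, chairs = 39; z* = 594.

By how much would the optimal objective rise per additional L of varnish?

Binding: finishing and varnish. Non-binding: carpentry (13 unused).
By complementary slackness, y = 0 for the non-binding constraint.
The binding rows give the dual system: 1·y_finishing + 1·y_varnish = 4 and 5·y_finishing + 3·y_varnish = 14.
This yields shadow prices y_finishing = 1, y_varnish = 3.
Shadow price of varnish = 3.

3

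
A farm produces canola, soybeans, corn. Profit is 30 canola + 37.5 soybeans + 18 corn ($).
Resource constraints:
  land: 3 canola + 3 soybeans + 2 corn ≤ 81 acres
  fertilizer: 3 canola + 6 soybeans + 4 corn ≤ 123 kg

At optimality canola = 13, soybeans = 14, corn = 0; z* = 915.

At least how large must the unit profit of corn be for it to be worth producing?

25

At the optimum: land uses 81 of 81 (binding); fertilizer uses 123 of 123 (binding).
The binding rows give the dual system: 3·y_land + 3·y_fertilizer = 30 and 3·y_land + 6·y_fertilizer = 37.5.
This yields shadow prices y_land = 7.5, y_fertilizer = 2.5.
corn enters the basis when its profit ≥ yᵀa₃ = 7.5·2 + 2.5·4 = 25.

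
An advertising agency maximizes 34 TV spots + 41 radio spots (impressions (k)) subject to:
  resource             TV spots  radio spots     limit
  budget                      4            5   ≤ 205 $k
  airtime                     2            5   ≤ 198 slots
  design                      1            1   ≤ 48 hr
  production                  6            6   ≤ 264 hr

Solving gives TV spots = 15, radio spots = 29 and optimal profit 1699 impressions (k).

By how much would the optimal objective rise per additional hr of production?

1

At the optimum: budget uses 205 of 205 (binding); airtime uses 175 of 198 (slack = 23); design uses 44 of 48 (slack = 4); production uses 264 of 264 (binding).
By complementary slackness, y = 0 for the non-binding constraints.
Dual feasibility on the basic columns requires 4·y_budget + 6·y_production = 34, 5·y_budget + 6·y_production = 41.
→ y_budget = 7 and y_production = 1.
Shadow price of production = 1.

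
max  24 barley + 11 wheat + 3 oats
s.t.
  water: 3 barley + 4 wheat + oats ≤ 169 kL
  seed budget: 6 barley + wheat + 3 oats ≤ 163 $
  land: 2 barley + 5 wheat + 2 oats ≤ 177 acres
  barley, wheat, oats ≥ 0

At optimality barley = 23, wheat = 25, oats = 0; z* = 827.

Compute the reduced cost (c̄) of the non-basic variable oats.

-8

Binding: water and seed budget. Non-binding: land (6 unused).
Slack constraints have shadow price 0 (complementary slackness).
Dual feasibility on the basic columns requires 3·y_water + 6·y_seed budget = 24, 4·y_water + 1·y_seed budget = 11.
This yields shadow prices y_water = 2, y_seed budget = 3.
Reduced cost of oats: c₃ − yᵀa₃ = 3 − (2·1 + 3·3) = 3 − 11 = -8.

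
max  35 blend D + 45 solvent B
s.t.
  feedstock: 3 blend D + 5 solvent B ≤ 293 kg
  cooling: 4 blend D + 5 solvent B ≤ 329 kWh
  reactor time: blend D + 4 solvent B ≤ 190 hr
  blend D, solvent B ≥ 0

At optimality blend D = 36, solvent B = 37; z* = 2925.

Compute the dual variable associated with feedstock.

1

Check each constraint at x*: feedstock 293/293 (tight); cooling 329/329 (tight); reactor time 184/190 (slack 6).
Since reactor time is not tight, its dual is 0.
Dual feasibility on the basic columns requires 3·y_feedstock + 4·y_cooling = 35, 5·y_feedstock + 5·y_cooling = 45.
Solving: y_feedstock = 1, y_cooling = 8.
Shadow price of feedstock = 1.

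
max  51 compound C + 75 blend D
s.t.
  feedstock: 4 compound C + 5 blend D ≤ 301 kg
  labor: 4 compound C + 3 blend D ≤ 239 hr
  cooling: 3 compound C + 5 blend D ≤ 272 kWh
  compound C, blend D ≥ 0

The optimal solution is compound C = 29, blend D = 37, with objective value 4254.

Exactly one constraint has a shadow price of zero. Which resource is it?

feedstock: 301/301 (binding)
labor: 227/239 (slack 12)
cooling: 272/272 (binding)
By complementary slackness, a constraint with positive slack has shadow price 0 → labor.

labor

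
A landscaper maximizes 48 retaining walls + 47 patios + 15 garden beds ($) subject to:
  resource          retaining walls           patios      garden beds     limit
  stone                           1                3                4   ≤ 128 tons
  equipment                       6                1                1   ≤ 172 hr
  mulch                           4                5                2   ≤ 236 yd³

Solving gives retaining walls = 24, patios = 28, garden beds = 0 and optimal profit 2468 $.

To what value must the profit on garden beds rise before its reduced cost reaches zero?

Check each constraint at x*: stone 108/128 (slack 20); equipment 172/172 (tight); mulch 236/236 (tight).
By complementary slackness, y = 0 for the non-binding constraint.
From A_Bᵀ y = c: 6·y_equipment + 4·y_mulch = 48; 1·y_equipment + 5·y_mulch = 47.
→ y_equipment = 2 and y_mulch = 9.
garden beds enters the basis when its profit ≥ yᵀa₃ = 2·1 + 9·2 = 20.

20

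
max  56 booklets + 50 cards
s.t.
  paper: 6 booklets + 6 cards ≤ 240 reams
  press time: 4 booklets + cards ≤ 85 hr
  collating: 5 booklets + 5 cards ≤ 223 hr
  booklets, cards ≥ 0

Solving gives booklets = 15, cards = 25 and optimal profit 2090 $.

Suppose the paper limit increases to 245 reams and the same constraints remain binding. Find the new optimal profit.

2130

Check each constraint at x*: paper 240/240 (tight); press time 85/85 (tight); collating 200/223 (slack 23).
Since collating is not tight, its dual is 0.
Dual feasibility on the basic columns requires 6·y_paper + 4·y_press time = 56, 6·y_paper + 1·y_press time = 50.
Solving: y_paper = 8, y_press time = 2.
Δz = y_paper·Δb = 8 × (5) = 40, so new z* = 2090 + 40 = 2130.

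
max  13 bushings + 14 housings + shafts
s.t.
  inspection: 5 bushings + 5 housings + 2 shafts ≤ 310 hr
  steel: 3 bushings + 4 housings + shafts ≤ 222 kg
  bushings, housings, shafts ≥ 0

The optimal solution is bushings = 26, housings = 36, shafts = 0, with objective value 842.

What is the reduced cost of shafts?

Check each constraint at x*: inspection 310/310 (tight); steel 222/222 (tight).
Dual feasibility on the basic columns requires 5·y_inspection + 3·y_steel = 13, 5·y_inspection + 4·y_steel = 14.
This yields shadow prices y_inspection = 2, y_steel = 1.
Reduced cost of shafts: c₃ − yᵀa₃ = 1 − (2·2 + 1·1) = 1 − 5 = -4.

-4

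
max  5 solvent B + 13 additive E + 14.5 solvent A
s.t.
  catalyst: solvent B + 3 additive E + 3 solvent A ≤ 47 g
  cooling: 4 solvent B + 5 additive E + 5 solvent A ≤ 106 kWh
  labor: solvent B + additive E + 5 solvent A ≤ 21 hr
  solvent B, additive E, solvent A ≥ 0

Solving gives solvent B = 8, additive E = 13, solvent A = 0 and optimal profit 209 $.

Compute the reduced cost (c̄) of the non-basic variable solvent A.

-2.5

Check each constraint at x*: catalyst 47/47 (tight); cooling 97/106 (slack 9); labor 21/21 (tight).
By complementary slackness, y = 0 for the non-binding constraint.
The binding rows give the dual system: 1·y_catalyst + 1·y_labor = 5 and 3·y_catalyst + 1·y_labor = 13.
This yields shadow prices y_catalyst = 4, y_labor = 1.
Reduced cost of solvent A: c₃ − yᵀa₃ = 14.5 − (4·3 + 1·5) = 14.5 − 17 = -2.5.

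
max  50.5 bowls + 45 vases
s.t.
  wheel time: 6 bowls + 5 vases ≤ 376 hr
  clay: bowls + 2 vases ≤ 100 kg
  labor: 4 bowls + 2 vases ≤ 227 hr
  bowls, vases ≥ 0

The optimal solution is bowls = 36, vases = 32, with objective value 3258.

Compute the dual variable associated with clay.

Check each constraint at x*: wheel time 376/376 (tight); clay 100/100 (tight); labor 208/227 (slack 19).
By complementary slackness, y = 0 for the non-binding constraint.
From A_Bᵀ y = c: 6·y_wheel time + 1·y_clay = 50.5; 5·y_wheel time + 2·y_clay = 45.
This yields shadow prices y_wheel time = 8, y_clay = 2.5.
Shadow price of clay = 2.5.

2.5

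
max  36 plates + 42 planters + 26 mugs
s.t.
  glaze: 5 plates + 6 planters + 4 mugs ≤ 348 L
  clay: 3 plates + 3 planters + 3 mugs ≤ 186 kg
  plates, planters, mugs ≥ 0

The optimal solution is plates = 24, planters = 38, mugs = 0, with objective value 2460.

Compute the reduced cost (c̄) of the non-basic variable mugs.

At the optimum: glaze uses 348 of 348 (binding); clay uses 186 of 186 (binding).
The binding rows give the dual system: 5·y_glaze + 3·y_clay = 36 and 6·y_glaze + 3·y_clay = 42.
This yields shadow prices y_glaze = 6, y_clay = 2.
Reduced cost of mugs: c₃ − yᵀa₃ = 26 − (6·4 + 2·3) = 26 − 30 = -4.

-4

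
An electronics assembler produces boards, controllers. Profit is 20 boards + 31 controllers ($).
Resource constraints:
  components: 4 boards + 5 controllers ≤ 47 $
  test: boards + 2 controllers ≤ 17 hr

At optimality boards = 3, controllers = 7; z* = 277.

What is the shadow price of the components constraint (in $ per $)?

3

Check each constraint at x*: components 47/47 (tight); test 17/17 (tight).
The binding rows give the dual system: 4·y_components + 1·y_test = 20 and 5·y_components + 2·y_test = 31.
This yields shadow prices y_components = 3, y_test = 8.
Shadow price of components = 3.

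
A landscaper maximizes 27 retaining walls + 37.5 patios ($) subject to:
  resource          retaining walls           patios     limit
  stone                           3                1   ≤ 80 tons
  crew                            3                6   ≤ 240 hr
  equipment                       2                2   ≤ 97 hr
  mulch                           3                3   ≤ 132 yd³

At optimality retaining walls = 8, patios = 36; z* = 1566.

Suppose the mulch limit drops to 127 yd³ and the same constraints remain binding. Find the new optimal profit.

At the optimum: stone uses 60 of 80 (slack = 20); crew uses 240 of 240 (binding); equipment uses 88 of 97 (slack = 9); mulch uses 132 of 132 (binding).
Since stone, equipment are not tight, their duals are 0.
The binding rows give the dual system: 3·y_crew + 3·y_mulch = 27 and 6·y_crew + 3·y_mulch = 37.5.
→ y_crew = 3.5 and y_mulch = 5.5.
Δz = y_mulch·Δb = 5.5 × (-5) = -27.5, so new z* = 1566 − 27.5 = 1538.5.

1538.5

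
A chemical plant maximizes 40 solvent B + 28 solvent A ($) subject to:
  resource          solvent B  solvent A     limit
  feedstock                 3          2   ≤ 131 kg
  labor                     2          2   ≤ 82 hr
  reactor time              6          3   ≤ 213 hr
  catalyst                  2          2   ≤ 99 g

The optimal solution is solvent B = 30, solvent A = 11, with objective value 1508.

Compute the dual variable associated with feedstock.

Check each constraint at x*: feedstock 112/131 (slack 19); labor 82/82 (tight); reactor time 213/213 (tight); catalyst 82/99 (slack 17).
Slack constraints have shadow price 0 (complementary slackness).
From A_Bᵀ y = c: 2·y_labor + 6·y_reactor time = 40; 2·y_labor + 3·y_reactor time = 28.
Solving: y_labor = 8, y_reactor time = 4.
Shadow price of feedstock = 0.

0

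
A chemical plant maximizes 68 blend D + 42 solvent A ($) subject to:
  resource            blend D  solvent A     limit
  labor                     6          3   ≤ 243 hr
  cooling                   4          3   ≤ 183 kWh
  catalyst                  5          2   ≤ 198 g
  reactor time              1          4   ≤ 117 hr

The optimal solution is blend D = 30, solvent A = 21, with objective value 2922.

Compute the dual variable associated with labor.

At the optimum: labor uses 243 of 243 (binding); cooling uses 183 of 183 (binding); catalyst uses 192 of 198 (slack = 6); reactor time uses 114 of 117 (slack = 3).
By complementary slackness, y = 0 for the non-binding constraints.
Dual feasibility on the basic columns requires 6·y_labor + 4·y_cooling = 68, 3·y_labor + 3·y_cooling = 42.
This yields shadow prices y_labor = 6, y_cooling = 8.
Shadow price of labor = 6.

6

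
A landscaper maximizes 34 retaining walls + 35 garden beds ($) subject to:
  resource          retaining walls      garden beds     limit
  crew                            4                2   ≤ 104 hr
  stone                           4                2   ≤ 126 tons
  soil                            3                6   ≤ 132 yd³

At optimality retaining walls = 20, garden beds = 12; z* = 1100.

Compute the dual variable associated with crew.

5.5

Check each constraint at x*: crew 104/104 (tight); stone 104/126 (slack 22); soil 132/132 (tight).
By complementary slackness, y = 0 for the non-binding constraint.
The binding rows give the dual system: 4·y_crew + 3·y_soil = 34 and 2·y_crew + 6·y_soil = 35.
Solving: y_crew = 5.5, y_soil = 4.
Shadow price of crew = 5.5.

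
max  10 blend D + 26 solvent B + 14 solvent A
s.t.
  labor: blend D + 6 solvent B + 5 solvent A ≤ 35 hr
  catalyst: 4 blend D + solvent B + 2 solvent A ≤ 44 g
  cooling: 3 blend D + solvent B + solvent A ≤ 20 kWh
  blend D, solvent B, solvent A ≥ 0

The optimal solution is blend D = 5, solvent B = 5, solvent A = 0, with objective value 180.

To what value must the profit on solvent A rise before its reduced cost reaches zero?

22

Binding: labor and cooling. Non-binding: catalyst (19 unused).
Since catalyst is not tight, its dual is 0.
From A_Bᵀ y = c: 1·y_labor + 3·y_cooling = 10; 6·y_labor + 1·y_cooling = 26.
This yields shadow prices y_labor = 4, y_cooling = 2.
solvent A enters the basis when its profit ≥ yᵀa₃ = 4·5 + 2·1 = 22.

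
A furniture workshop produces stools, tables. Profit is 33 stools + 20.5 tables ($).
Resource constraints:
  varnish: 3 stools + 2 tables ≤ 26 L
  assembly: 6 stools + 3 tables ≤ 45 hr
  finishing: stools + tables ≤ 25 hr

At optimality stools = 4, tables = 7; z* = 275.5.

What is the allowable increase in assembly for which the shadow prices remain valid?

Binding constraints: varnish, assembly. The basis is B = [[3,2],[6,3]] with det -3.
Per unit increase in assembly, x* moves by d = (0.6667, -1).
The basis stays optimal until tables reaches 0; allowable increase = 7 hr.

7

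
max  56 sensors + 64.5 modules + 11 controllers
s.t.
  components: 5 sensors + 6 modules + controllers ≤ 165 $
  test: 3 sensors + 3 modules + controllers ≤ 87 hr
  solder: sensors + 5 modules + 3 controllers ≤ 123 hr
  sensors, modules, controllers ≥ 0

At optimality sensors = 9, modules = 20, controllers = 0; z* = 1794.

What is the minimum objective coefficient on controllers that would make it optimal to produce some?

13

At the optimum: components uses 165 of 165 (binding); test uses 87 of 87 (binding); solder uses 109 of 123 (slack = 14).
By complementary slackness, y = 0 for the non-binding constraint.
Dual feasibility on the basic columns requires 5·y_components + 3·y_test = 56, 6·y_components + 3·y_test = 64.5.
→ y_components = 8.5 and y_test = 4.5.
controllers enters the basis when its profit ≥ yᵀa₃ = 8.5·1 + 4.5·1 = 13.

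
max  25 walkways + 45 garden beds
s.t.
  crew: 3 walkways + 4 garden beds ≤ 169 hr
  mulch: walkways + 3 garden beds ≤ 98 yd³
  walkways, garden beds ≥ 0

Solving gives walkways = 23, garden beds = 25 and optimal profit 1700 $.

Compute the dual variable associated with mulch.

Check each constraint at x*: crew 169/169 (tight); mulch 98/98 (tight).
Dual feasibility on the basic columns requires 3·y_crew + 1·y_mulch = 25, 4·y_crew + 3·y_mulch = 45.
This yields shadow prices y_crew = 6, y_mulch = 7.
Shadow price of mulch = 7.

7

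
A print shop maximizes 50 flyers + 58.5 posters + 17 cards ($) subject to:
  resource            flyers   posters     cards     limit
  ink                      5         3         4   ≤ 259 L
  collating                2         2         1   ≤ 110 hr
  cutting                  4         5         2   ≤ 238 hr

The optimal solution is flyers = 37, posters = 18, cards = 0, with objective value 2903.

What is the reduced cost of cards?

At the optimum: ink uses 239 of 259 (slack = 20); collating uses 110 of 110 (binding); cutting uses 238 of 238 (binding).
Slack constraints have shadow price 0 (complementary slackness).
From A_Bᵀ y = c: 2·y_collating + 4·y_cutting = 50; 2·y_collating + 5·y_cutting = 58.5.
This yields shadow prices y_collating = 8, y_cutting = 8.5.
Reduced cost of cards: c₃ − yᵀa₃ = 17 − (8·1 + 8.5·2) = 17 − 25 = -8.

-8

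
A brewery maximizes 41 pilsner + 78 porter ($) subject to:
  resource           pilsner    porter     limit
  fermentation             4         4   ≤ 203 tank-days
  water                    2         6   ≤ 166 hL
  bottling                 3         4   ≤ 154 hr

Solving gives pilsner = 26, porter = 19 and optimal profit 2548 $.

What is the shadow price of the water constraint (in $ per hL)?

At the optimum: fermentation uses 180 of 203 (slack = 23); water uses 166 of 166 (binding); bottling uses 154 of 154 (binding).
By complementary slackness, y = 0 for the non-binding constraint.
The binding rows give the dual system: 2·y_water + 3·y_bottling = 41 and 6·y_water + 4·y_bottling = 78.
→ y_water = 7 and y_bottling = 9.
Shadow price of water = 7.

7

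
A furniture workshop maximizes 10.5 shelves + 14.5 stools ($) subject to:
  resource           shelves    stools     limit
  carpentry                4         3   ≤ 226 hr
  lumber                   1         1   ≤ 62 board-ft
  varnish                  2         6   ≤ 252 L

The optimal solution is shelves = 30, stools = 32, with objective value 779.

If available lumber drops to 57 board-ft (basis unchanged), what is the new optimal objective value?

736.5

Check each constraint at x*: carpentry 216/226 (slack 10); lumber 62/62 (tight); varnish 252/252 (tight).
By complementary slackness, y = 0 for the non-binding constraint.
Dual feasibility on the basic columns requires 1·y_lumber + 2·y_varnish = 10.5, 1·y_lumber + 6·y_varnish = 14.5.
Solving: y_lumber = 8.5, y_varnish = 1.
Δz = y_lumber·Δb = 8.5 × (-5) = -42.5, so new z* = 779 − 42.5 = 736.5.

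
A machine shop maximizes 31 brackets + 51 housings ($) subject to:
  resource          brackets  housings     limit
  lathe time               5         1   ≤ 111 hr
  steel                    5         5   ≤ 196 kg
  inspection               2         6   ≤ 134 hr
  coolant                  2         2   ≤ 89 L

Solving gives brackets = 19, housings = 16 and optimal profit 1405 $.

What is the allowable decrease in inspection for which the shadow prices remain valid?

Binding constraints: lathe time, inspection. The basis is B = [[5,1],[2,6]] with det 28.
Per unit decrease in inspection, x* moves by d = (0.0357, -0.1786).
The basis stays optimal until housings reaches 0; allowable decrease = 89.6 hr.

89.6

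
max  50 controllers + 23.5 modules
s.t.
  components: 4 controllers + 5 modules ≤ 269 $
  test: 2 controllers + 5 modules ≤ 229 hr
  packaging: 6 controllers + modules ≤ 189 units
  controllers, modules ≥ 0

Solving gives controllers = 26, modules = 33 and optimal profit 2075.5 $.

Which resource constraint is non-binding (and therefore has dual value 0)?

components: 269/269 (binding)
test: 217/229 (slack 12)
packaging: 189/189 (binding)
By complementary slackness, a constraint with positive slack has shadow price 0 → test.

test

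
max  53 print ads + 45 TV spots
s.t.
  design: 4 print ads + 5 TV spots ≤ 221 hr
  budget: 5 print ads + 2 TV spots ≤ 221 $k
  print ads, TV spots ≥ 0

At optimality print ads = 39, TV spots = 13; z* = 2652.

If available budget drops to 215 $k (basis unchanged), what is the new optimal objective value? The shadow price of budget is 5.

2622

Δb = -6, so new z* = 2652 + (5)·(-6) = 2652 − 30 = 2622.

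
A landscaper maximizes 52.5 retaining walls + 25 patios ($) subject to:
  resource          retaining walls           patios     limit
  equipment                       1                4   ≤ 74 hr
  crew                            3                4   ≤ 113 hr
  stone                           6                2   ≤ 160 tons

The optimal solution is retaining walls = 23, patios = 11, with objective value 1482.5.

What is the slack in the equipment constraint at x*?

7

equipment used = 1·23 + 4·11 = 67; slack = 74 − 67 = 7.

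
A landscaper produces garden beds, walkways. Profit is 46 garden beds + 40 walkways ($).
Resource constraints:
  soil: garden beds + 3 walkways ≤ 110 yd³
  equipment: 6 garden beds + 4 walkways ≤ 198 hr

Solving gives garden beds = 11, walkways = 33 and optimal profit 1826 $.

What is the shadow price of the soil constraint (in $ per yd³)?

At the optimum: soil uses 110 of 110 (binding); equipment uses 198 of 198 (binding).
The binding rows give the dual system: 1·y_soil + 6·y_equipment = 46 and 3·y_soil + 4·y_equipment = 40.
This yields shadow prices y_soil = 4, y_equipment = 7.
Shadow price of soil = 4.

4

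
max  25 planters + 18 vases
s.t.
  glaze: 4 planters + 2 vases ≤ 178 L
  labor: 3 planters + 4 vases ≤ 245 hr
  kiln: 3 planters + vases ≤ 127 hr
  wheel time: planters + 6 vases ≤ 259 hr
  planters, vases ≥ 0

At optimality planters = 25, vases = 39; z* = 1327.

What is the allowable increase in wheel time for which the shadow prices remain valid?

Binding constraints: glaze, wheel time. The basis is B = [[4,2],[1,6]] with det 22.
Per unit increase in wheel time, x* moves by d = (-0.0909, 0.1818).
The basis stays optimal until labor becomes binding; allowable increase = 30.8 hr.

30.8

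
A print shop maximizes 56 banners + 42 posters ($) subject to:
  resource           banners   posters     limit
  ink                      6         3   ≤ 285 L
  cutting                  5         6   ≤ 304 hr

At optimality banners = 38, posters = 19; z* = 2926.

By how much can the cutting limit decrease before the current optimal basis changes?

66.5

Binding constraints: ink, cutting. The basis is B = [[6,3],[5,6]] with det 21.
Per unit decrease in cutting, x* moves by d = (0.1429, -0.2857).
The basis stays optimal until posters reaches 0; allowable decrease = 66.5 hr.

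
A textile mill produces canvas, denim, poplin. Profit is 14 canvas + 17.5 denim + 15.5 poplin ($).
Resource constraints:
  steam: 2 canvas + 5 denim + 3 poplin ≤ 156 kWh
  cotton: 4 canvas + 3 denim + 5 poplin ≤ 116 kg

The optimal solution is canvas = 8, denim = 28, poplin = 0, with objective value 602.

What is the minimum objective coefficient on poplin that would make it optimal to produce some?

18.5

Check each constraint at x*: steam 156/156 (tight); cotton 116/116 (tight).
From A_Bᵀ y = c: 2·y_steam + 4·y_cotton = 14; 5·y_steam + 3·y_cotton = 17.5.
Solving: y_steam = 2, y_cotton = 2.5.
poplin enters the basis when its profit ≥ yᵀa₃ = 2·3 + 2.5·5 = 18.5.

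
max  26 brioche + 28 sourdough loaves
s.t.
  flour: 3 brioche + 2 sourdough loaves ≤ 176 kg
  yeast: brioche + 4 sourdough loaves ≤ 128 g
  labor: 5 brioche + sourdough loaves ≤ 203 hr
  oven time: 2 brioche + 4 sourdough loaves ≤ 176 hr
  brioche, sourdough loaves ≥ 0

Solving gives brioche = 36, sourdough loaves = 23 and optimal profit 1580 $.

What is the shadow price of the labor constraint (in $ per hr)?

4

At the optimum: flour uses 154 of 176 (slack = 22); yeast uses 128 of 128 (binding); labor uses 203 of 203 (binding); oven time uses 164 of 176 (slack = 12).
By complementary slackness, y = 0 for the non-binding constraints.
From A_Bᵀ y = c: 1·y_yeast + 5·y_labor = 26; 4·y_yeast + 1·y_labor = 28.
Solving: y_yeast = 6, y_labor = 4.
Shadow price of labor = 4.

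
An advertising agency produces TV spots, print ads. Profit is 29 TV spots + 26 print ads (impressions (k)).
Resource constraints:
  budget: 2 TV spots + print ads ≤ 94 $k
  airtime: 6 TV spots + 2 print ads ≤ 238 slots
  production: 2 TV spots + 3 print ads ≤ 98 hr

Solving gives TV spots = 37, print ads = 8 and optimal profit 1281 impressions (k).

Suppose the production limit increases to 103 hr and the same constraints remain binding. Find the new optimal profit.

Check each constraint at x*: budget 82/94 (slack 12); airtime 238/238 (tight); production 98/98 (tight).
By complementary slackness, y = 0 for the non-binding constraint.
From A_Bᵀ y = c: 6·y_airtime + 2·y_production = 29; 2·y_airtime + 3·y_production = 26.
This yields shadow prices y_airtime = 2.5, y_production = 7.
Δz = y_production·Δb = 7 × (5) = 35, so new z* = 1281 + 35 = 1316.

1316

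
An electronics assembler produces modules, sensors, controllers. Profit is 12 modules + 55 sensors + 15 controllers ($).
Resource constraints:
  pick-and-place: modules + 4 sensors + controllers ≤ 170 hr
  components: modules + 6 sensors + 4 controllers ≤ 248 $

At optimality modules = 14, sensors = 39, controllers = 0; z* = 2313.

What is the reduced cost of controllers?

Check each constraint at x*: pick-and-place 170/170 (tight); components 248/248 (tight).
The binding rows give the dual system: 1·y_pick-and-place + 1·y_components = 12 and 4·y_pick-and-place + 6·y_components = 55.
Solving: y_pick-and-place = 8.5, y_components = 3.5.
Reduced cost of controllers: c₃ − yᵀa₃ = 15 − (8.5·1 + 3.5·4) = 15 − 22.5 = -7.5.

-7.5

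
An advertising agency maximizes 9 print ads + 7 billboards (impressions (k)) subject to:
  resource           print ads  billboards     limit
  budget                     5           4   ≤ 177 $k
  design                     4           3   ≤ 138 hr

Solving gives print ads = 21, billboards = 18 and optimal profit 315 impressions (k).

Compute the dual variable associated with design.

1

Check each constraint at x*: budget 177/177 (tight); design 138/138 (tight).
The binding rows give the dual system: 5·y_budget + 4·y_design = 9 and 4·y_budget + 3·y_design = 7.
→ y_budget = 1 and y_design = 1.
Shadow price of design = 1.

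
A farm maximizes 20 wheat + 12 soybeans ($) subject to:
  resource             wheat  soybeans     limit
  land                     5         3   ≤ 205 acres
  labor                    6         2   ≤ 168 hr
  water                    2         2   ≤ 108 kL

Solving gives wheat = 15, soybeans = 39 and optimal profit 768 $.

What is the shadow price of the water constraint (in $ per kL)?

Check each constraint at x*: land 192/205 (slack 13); labor 168/168 (tight); water 108/108 (tight).
Slack constraints have shadow price 0 (complementary slackness).
Dual feasibility on the basic columns requires 6·y_labor + 2·y_water = 20, 2·y_labor + 2·y_water = 12.
This yields shadow prices y_labor = 2, y_water = 4.
Shadow price of water = 4.

4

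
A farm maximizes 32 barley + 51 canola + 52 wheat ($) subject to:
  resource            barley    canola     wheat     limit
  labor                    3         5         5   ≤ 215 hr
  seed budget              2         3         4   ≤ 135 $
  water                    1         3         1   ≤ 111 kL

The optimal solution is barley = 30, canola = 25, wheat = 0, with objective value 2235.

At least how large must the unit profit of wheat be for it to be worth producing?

Binding: labor and seed budget. Non-binding: water (6 unused).
Slack constraints have shadow price 0 (complementary slackness).
From A_Bᵀ y = c: 3·y_labor + 2·y_seed budget = 32; 5·y_labor + 3·y_seed budget = 51.
This yields shadow prices y_labor = 6, y_seed budget = 7.
wheat enters the basis when its profit ≥ yᵀa₃ = 6·5 + 7·4 = 58.

58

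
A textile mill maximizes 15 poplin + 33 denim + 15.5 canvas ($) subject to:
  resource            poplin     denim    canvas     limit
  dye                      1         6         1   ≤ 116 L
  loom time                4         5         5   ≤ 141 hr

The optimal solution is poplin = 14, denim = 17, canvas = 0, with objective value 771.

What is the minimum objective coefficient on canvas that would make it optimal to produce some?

18

At the optimum: dye uses 116 of 116 (binding); loom time uses 141 of 141 (binding).
Dual feasibility on the basic columns requires 1·y_dye + 4·y_loom time = 15, 6·y_dye + 5·y_loom time = 33.
Solving: y_dye = 3, y_loom time = 3.
canvas enters the basis when its profit ≥ yᵀa₃ = 3·1 + 3·5 = 18.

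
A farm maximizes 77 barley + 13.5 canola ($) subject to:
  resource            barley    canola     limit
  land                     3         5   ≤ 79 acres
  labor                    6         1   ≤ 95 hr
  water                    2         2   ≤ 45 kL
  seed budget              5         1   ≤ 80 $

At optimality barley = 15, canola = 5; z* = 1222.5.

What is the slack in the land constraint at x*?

land used = 3·15 + 5·5 = 70; slack = 79 − 70 = 9.

9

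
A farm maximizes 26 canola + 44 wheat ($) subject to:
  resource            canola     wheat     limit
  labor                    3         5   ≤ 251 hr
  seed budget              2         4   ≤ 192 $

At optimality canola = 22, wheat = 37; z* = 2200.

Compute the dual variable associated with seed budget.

1

Both labor and seed budget are binding at x*.
From A_Bᵀ y = c: 3·y_labor + 2·y_seed budget = 26; 5·y_labor + 4·y_seed budget = 44.
This yields shadow prices y_labor = 8, y_seed budget = 1.
Shadow price of seed budget = 1.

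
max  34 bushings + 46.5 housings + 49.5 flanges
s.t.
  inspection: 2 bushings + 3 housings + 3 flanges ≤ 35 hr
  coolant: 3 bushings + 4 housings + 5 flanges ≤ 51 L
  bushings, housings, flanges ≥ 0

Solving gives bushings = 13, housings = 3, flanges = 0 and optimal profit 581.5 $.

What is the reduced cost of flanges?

Both inspection and coolant are binding at x*.
From A_Bᵀ y = c: 2·y_inspection + 3·y_coolant = 34; 3·y_inspection + 4·y_coolant = 46.5.
→ y_inspection = 3.5 and y_coolant = 9.
Reduced cost of flanges: c₃ − yᵀa₃ = 49.5 − (3.5·3 + 9·5) = 49.5 − 55.5 = -6.

-6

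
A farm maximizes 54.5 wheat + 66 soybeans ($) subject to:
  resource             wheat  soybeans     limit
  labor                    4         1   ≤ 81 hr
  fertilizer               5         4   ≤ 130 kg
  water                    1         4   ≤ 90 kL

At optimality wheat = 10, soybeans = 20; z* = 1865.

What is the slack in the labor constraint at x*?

21

labor used = 4·10 + 1·20 = 60; slack = 81 − 60 = 21.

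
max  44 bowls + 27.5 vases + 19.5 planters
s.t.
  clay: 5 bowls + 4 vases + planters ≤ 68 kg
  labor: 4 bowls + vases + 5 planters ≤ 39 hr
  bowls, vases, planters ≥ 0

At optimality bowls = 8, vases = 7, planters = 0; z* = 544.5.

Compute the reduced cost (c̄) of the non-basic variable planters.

Both clay and labor are binding at x*.
From A_Bᵀ y = c: 5·y_clay + 4·y_labor = 44; 4·y_clay + 1·y_labor = 27.5.
This yields shadow prices y_clay = 6, y_labor = 3.5.
Reduced cost of planters: c₃ − yᵀa₃ = 19.5 − (6·1 + 3.5·5) = 19.5 − 23.5 = -4.

-4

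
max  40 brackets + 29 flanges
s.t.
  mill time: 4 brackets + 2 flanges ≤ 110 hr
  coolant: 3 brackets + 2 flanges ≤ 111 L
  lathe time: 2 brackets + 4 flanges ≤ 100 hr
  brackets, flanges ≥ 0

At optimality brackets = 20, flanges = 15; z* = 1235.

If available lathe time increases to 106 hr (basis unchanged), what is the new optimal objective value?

Check each constraint at x*: mill time 110/110 (tight); coolant 90/111 (slack 21); lathe time 100/100 (tight).
Slack constraints have shadow price 0 (complementary slackness).
The binding rows give the dual system: 4·y_mill time + 2·y_lathe time = 40 and 2·y_mill time + 4·y_lathe time = 29.
This yields shadow prices y_mill time = 8.5, y_lathe time = 3.
Δz = y_lathe time·Δb = 3 × (6) = 18, so new z* = 1235 + 18 = 1253.

1253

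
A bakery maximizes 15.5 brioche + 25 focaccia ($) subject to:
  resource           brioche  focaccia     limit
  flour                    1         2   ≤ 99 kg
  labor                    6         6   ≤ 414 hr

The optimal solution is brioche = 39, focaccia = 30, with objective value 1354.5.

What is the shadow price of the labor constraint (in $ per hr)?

Both flour and labor are binding at x*.
From A_Bᵀ y = c: 1·y_flour + 6·y_labor = 15.5; 2·y_flour + 6·y_labor = 25.
→ y_flour = 9.5 and y_labor = 1.
Shadow price of labor = 1.

1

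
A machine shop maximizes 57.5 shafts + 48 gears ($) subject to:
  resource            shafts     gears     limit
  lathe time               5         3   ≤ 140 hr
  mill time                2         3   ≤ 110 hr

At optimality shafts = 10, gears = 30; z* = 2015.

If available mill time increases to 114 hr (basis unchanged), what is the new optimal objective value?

At the optimum: lathe time uses 140 of 140 (binding); mill time uses 110 of 110 (binding).
Dual feasibility on the basic columns requires 5·y_lathe time + 2·y_mill time = 57.5, 3·y_lathe time + 3·y_mill time = 48.
→ y_lathe time = 8.5 and y_mill time = 7.5.
Δz = y_mill time·Δb = 7.5 × (4) = 30, so new z* = 2015 + 30 = 2045.

2045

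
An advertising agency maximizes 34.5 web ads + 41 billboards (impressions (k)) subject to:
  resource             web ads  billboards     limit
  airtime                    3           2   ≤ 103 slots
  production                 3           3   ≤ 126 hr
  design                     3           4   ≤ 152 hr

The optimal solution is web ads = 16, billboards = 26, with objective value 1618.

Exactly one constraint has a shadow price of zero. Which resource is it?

airtime

airtime: 100/103 (slack 3)
production: 126/126 (binding)
design: 152/152 (binding)
By complementary slackness, a constraint with positive slack has shadow price 0 → airtime.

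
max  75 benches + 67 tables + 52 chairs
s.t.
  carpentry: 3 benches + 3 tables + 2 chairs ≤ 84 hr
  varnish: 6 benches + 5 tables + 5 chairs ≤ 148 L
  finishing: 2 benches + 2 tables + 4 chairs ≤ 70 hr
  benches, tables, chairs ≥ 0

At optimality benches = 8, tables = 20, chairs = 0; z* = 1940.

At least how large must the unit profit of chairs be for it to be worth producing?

Check each constraint at x*: carpentry 84/84 (tight); varnish 148/148 (tight); finishing 56/70 (slack 14).
By complementary slackness, y = 0 for the non-binding constraint.
The binding rows give the dual system: 3·y_carpentry + 6·y_varnish = 75 and 3·y_carpentry + 5·y_varnish = 67.
Solving: y_carpentry = 9, y_varnish = 8.
chairs enters the basis when its profit ≥ yᵀa₃ = 9·2 + 8·5 = 58.

58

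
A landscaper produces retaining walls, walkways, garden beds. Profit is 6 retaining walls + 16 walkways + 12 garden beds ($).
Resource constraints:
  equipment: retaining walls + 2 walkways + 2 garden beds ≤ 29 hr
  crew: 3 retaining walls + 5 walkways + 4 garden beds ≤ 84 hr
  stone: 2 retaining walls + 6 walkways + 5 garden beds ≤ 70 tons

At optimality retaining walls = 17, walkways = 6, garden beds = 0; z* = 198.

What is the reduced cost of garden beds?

-2

Check each constraint at x*: equipment 29/29 (tight); crew 81/84 (slack 3); stone 70/70 (tight).
By complementary slackness, y = 0 for the non-binding constraint.
The binding rows give the dual system: 1·y_equipment + 2·y_stone = 6 and 2·y_equipment + 6·y_stone = 16.
→ y_equipment = 2 and y_stone = 2.
Reduced cost of garden beds: c₃ − yᵀa₃ = 12 − (2·2 + 2·5) = 12 − 14 = -2.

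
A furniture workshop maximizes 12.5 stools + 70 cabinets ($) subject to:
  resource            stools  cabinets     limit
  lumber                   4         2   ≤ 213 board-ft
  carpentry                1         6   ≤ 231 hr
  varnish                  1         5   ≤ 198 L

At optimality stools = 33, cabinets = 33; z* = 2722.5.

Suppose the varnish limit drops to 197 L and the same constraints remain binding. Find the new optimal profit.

2717.5

Binding: carpentry and varnish. Non-binding: lumber (15 unused).
Since lumber is not tight, its dual is 0.
The binding rows give the dual system: 1·y_carpentry + 1·y_varnish = 12.5 and 6·y_carpentry + 5·y_varnish = 70.
→ y_carpentry = 7.5 and y_varnish = 5.
Δz = y_varnish·Δb = 5 × (-1) = -5, so new z* = 2722.5 − 5 = 2717.5.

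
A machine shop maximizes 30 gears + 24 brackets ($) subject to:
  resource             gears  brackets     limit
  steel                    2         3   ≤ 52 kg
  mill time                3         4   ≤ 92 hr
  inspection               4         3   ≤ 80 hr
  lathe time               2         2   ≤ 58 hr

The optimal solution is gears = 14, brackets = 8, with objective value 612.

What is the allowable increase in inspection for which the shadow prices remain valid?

24

Binding constraints: steel, inspection. The basis is B = [[2,3],[4,3]] with det -6.
Per unit increase in inspection, x* moves by d = (0.5, -0.3333).
The basis stays optimal until brackets reaches 0; allowable increase = 24 hr.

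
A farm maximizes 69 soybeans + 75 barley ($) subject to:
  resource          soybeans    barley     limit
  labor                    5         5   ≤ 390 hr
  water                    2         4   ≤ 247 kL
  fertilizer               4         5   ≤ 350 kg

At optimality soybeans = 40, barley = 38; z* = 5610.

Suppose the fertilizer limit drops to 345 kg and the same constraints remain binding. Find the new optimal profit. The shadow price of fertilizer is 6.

Δb = -5, so new z* = 5610 + (6)·(-5) = 5610 − 30 = 5580.

5580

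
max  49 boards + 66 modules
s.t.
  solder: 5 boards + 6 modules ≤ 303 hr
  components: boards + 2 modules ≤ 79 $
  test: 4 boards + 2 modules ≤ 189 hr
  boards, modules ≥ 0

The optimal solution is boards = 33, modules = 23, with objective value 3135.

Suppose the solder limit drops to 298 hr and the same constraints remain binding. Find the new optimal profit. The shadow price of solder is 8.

3095

Δb = -5, so new z* = 3135 + (8)·(-5) = 3135 − 40 = 3095.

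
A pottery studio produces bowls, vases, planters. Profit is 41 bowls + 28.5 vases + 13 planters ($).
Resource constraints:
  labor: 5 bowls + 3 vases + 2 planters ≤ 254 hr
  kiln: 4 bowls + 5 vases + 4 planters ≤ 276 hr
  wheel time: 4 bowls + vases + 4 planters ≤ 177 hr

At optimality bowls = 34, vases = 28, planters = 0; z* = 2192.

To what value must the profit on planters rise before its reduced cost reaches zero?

20

Check each constraint at x*: labor 254/254 (tight); kiln 276/276 (tight); wheel time 164/177 (slack 13).
Slack constraints have shadow price 0 (complementary slackness).
From A_Bᵀ y = c: 5·y_labor + 4·y_kiln = 41; 3·y_labor + 5·y_kiln = 28.5.
This yields shadow prices y_labor = 7, y_kiln = 1.5.
planters enters the basis when its profit ≥ yᵀa₃ = 7·2 + 1.5·4 = 20.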